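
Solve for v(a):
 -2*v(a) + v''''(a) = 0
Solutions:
 v(a) = C1*exp(-2^(1/4)*a) + C2*exp(2^(1/4)*a) + C3*sin(2^(1/4)*a) + C4*cos(2^(1/4)*a)


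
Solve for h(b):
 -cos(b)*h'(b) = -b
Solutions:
 h(b) = C1 + Integral(b/cos(b), b)


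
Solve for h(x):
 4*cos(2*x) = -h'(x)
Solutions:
 h(x) = C1 - 2*sin(2*x)


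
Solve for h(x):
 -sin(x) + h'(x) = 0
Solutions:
 h(x) = C1 - cos(x)


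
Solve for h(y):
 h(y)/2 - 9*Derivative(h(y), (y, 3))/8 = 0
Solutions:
 h(y) = C3*exp(2^(2/3)*3^(1/3)*y/3) + (C1*sin(2^(2/3)*3^(5/6)*y/6) + C2*cos(2^(2/3)*3^(5/6)*y/6))*exp(-2^(2/3)*3^(1/3)*y/6)


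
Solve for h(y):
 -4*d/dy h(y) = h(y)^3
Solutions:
 h(y) = -sqrt(2)*sqrt(-1/(C1 - y))
 h(y) = sqrt(2)*sqrt(-1/(C1 - y))


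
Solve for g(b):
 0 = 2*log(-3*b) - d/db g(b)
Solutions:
 g(b) = C1 + 2*b*log(-b) + 2*b*(-1 + log(3))


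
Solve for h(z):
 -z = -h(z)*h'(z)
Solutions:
 h(z) = -sqrt(C1 + z^2)
 h(z) = sqrt(C1 + z^2)


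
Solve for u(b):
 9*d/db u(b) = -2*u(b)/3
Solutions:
 u(b) = C1*exp(-2*b/27)


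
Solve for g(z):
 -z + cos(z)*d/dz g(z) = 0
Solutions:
 g(z) = C1 + Integral(z/cos(z), z)


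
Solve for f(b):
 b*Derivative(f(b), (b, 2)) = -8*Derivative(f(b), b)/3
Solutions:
 f(b) = C1 + C2/b^(5/3)


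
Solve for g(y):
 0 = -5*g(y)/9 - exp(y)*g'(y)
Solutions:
 g(y) = C1*exp(5*exp(-y)/9)


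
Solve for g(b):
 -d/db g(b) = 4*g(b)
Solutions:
 g(b) = C1*exp(-4*b)


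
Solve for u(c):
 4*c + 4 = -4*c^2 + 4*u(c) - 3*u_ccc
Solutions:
 u(c) = C3*exp(6^(2/3)*c/3) + c^2 + c + (C1*sin(2^(2/3)*3^(1/6)*c/2) + C2*cos(2^(2/3)*3^(1/6)*c/2))*exp(-6^(2/3)*c/6) + 1


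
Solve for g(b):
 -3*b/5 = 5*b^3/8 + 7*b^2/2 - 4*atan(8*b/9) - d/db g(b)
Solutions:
 g(b) = C1 + 5*b^4/32 + 7*b^3/6 + 3*b^2/10 - 4*b*atan(8*b/9) + 9*log(64*b^2 + 81)/4


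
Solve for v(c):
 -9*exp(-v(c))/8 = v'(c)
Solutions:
 v(c) = log(C1 - 9*c/8)


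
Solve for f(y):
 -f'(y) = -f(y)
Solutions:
 f(y) = C1*exp(y)


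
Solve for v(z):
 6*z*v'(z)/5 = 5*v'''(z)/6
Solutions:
 v(z) = C1 + Integral(C2*airyai(5^(1/3)*6^(2/3)*z/5) + C3*airybi(5^(1/3)*6^(2/3)*z/5), z)


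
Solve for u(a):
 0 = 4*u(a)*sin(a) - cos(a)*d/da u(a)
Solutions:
 u(a) = C1/cos(a)^4


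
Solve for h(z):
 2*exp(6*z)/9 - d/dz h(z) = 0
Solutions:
 h(z) = C1 + exp(6*z)/27


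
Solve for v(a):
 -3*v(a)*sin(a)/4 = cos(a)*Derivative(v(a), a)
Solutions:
 v(a) = C1*cos(a)^(3/4)


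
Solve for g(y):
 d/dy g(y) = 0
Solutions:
 g(y) = C1


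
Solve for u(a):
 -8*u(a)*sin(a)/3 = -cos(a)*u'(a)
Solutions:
 u(a) = C1/cos(a)^(8/3)


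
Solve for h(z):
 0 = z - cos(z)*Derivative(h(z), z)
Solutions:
 h(z) = C1 + Integral(z/cos(z), z)


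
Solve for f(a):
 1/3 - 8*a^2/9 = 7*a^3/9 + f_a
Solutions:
 f(a) = C1 - 7*a^4/36 - 8*a^3/27 + a/3


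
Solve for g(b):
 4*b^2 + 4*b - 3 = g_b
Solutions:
 g(b) = C1 + 4*b^3/3 + 2*b^2 - 3*b


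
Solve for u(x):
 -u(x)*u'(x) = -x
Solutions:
 u(x) = -sqrt(C1 + x^2)
 u(x) = sqrt(C1 + x^2)


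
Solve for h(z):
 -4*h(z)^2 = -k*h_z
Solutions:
 h(z) = -k/(C1*k + 4*z)


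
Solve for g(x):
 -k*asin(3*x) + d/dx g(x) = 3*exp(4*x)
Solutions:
 g(x) = C1 + k*(x*asin(3*x) + sqrt(1 - 9*x^2)/3) + 3*exp(4*x)/4


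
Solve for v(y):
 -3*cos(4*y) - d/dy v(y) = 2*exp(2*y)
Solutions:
 v(y) = C1 - exp(2*y) - 3*sin(4*y)/4


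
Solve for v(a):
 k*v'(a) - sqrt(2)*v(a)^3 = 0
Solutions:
 v(a) = -sqrt(2)*sqrt(-k/(C1*k + sqrt(2)*a))/2
 v(a) = sqrt(2)*sqrt(-k/(C1*k + sqrt(2)*a))/2


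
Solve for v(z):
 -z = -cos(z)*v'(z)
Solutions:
 v(z) = C1 + Integral(z/cos(z), z)


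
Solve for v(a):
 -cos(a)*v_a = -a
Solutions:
 v(a) = C1 + Integral(a/cos(a), a)


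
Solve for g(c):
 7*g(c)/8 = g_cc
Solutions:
 g(c) = C1*exp(-sqrt(14)*c/4) + C2*exp(sqrt(14)*c/4)


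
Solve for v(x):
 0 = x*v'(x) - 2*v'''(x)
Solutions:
 v(x) = C1 + Integral(C2*airyai(2^(2/3)*x/2) + C3*airybi(2^(2/3)*x/2), x)


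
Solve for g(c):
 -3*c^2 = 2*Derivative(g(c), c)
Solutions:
 g(c) = C1 - c^3/2


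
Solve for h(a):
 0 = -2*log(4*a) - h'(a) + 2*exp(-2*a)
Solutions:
 h(a) = C1 - 2*a*log(a) + 2*a*(1 - 2*log(2)) - exp(-2*a)


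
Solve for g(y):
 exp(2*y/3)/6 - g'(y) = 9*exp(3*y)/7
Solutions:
 g(y) = C1 + exp(2*y/3)/4 - 3*exp(3*y)/7


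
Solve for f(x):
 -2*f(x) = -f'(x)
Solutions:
 f(x) = C1*exp(2*x)


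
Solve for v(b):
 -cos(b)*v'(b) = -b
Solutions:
 v(b) = C1 + Integral(b/cos(b), b)


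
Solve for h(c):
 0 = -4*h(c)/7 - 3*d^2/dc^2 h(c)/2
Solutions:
 h(c) = C1*sin(2*sqrt(42)*c/21) + C2*cos(2*sqrt(42)*c/21)


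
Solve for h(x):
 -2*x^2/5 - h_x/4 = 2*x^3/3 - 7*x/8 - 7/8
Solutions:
 h(x) = C1 - 2*x^4/3 - 8*x^3/15 + 7*x^2/4 + 7*x/2


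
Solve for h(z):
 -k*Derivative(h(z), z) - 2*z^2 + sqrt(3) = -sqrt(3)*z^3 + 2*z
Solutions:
 h(z) = C1 + sqrt(3)*z^4/(4*k) - 2*z^3/(3*k) - z^2/k + sqrt(3)*z/k


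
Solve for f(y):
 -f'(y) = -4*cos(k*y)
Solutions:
 f(y) = C1 + 4*sin(k*y)/k


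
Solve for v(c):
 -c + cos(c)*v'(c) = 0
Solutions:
 v(c) = C1 + Integral(c/cos(c), c)


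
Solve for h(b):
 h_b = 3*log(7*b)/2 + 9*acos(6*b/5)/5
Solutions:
 h(b) = C1 + 3*b*log(b)/2 + 9*b*acos(6*b/5)/5 - 3*b/2 + 3*b*log(7)/2 - 3*sqrt(25 - 36*b^2)/10


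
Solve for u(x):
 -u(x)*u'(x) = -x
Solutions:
 u(x) = -sqrt(C1 + x^2)
 u(x) = sqrt(C1 + x^2)


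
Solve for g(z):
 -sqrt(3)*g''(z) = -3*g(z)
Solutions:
 g(z) = C1*exp(-3^(1/4)*z) + C2*exp(3^(1/4)*z)


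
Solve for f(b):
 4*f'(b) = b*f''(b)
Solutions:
 f(b) = C1 + C2*b^5


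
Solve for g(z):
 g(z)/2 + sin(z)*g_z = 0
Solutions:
 g(z) = C1*(cos(z) + 1)^(1/4)/(cos(z) - 1)^(1/4)


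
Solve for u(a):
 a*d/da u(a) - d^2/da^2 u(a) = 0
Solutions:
 u(a) = C1 + C2*erfi(sqrt(2)*a/2)


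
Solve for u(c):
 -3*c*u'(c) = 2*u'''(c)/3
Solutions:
 u(c) = C1 + Integral(C2*airyai(-6^(2/3)*c/2) + C3*airybi(-6^(2/3)*c/2), c)


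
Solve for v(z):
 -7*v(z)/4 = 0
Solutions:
 v(z) = 0


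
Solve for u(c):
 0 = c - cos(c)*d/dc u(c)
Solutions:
 u(c) = C1 + Integral(c/cos(c), c)


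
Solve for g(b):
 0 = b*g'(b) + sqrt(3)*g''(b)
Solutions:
 g(b) = C1 + C2*erf(sqrt(2)*3^(3/4)*b/6)


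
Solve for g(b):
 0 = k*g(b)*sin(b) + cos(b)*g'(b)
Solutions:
 g(b) = C1*exp(k*log(cos(b)))


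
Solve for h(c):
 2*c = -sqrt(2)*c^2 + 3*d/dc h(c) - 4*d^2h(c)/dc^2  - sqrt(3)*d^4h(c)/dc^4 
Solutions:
 h(c) = C1 + C2*exp(c*(-2^(2/3)*3^(1/6)*(27 + sqrt(256*sqrt(3) + 729))^(1/3) + 8*6^(1/3)/(27 + sqrt(256*sqrt(3) + 729))^(1/3))/12)*sin(c*(8*2^(1/3)*3^(5/6)/(27 + sqrt(256*sqrt(3) + 729))^(1/3) + 6^(2/3)*(27 + sqrt(256*sqrt(3) + 729))^(1/3))/12) + C3*exp(c*(-2^(2/3)*3^(1/6)*(27 + sqrt(256*sqrt(3) + 729))^(1/3) + 8*6^(1/3)/(27 + sqrt(256*sqrt(3) + 729))^(1/3))/12)*cos(c*(8*2^(1/3)*3^(5/6)/(27 + sqrt(256*sqrt(3) + 729))^(1/3) + 6^(2/3)*(27 + sqrt(256*sqrt(3) + 729))^(1/3))/12) + C4*exp(-c*(-2^(2/3)*3^(1/6)*(27 + sqrt(256*sqrt(3) + 729))^(1/3) + 8*6^(1/3)/(27 + sqrt(256*sqrt(3) + 729))^(1/3))/6) + sqrt(2)*c^3/9 + c^2/3 + 4*sqrt(2)*c^2/9 + 8*c/9 + 32*sqrt(2)*c/27


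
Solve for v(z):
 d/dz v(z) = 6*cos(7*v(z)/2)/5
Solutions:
 -6*z/5 - log(sin(7*v(z)/2) - 1)/7 + log(sin(7*v(z)/2) + 1)/7 = C1


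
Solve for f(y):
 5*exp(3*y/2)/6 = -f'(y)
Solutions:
 f(y) = C1 - 5*exp(3*y/2)/9


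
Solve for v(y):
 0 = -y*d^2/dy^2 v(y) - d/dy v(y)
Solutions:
 v(y) = C1 + C2*log(y)


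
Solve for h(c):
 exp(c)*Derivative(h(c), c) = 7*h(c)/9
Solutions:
 h(c) = C1*exp(-7*exp(-c)/9)


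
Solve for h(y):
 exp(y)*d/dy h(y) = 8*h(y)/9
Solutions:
 h(y) = C1*exp(-8*exp(-y)/9)


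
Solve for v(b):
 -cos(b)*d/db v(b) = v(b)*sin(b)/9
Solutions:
 v(b) = C1*cos(b)^(1/9)


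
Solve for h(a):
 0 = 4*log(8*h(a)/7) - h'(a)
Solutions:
 -Integral(1/(log(_y) - log(7) + 3*log(2)), (_y, h(a)))/4 = C1 - a


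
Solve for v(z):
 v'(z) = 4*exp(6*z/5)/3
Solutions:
 v(z) = C1 + 10*exp(6*z/5)/9


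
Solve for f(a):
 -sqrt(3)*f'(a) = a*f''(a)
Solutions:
 f(a) = C1 + C2*a^(1 - sqrt(3))


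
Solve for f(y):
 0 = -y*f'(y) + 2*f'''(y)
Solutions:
 f(y) = C1 + Integral(C2*airyai(2^(2/3)*y/2) + C3*airybi(2^(2/3)*y/2), y)


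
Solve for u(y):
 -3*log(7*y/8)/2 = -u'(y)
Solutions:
 u(y) = C1 + 3*y*log(y)/2 - 9*y*log(2)/2 - 3*y/2 + 3*y*log(7)/2


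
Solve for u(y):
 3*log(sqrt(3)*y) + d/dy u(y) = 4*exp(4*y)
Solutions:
 u(y) = C1 - 3*y*log(y) + y*(3 - 3*log(3)/2) + exp(4*y)


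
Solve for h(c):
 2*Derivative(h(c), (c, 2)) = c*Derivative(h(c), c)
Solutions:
 h(c) = C1 + C2*erfi(c/2)


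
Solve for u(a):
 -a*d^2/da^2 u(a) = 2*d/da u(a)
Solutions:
 u(a) = C1 + C2/a


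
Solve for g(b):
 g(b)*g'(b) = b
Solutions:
 g(b) = -sqrt(C1 + b^2)
 g(b) = sqrt(C1 + b^2)


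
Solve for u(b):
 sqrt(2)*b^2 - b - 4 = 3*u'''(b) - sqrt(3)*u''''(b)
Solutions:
 u(b) = C1 + C2*b + C3*b^2 + C4*exp(sqrt(3)*b) + sqrt(2)*b^5/180 + b^4*(-3 + 2*sqrt(6))/216 + b^3*(-12 - sqrt(3) + 2*sqrt(2))/54


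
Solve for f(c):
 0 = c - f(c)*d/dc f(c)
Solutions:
 f(c) = -sqrt(C1 + c^2)
 f(c) = sqrt(C1 + c^2)


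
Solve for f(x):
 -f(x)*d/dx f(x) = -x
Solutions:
 f(x) = -sqrt(C1 + x^2)
 f(x) = sqrt(C1 + x^2)


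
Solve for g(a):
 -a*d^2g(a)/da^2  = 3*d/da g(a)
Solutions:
 g(a) = C1 + C2/a^2


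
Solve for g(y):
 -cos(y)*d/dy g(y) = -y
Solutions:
 g(y) = C1 + Integral(y/cos(y), y)


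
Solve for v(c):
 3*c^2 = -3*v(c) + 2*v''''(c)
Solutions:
 v(c) = C1*exp(-2^(3/4)*3^(1/4)*c/2) + C2*exp(2^(3/4)*3^(1/4)*c/2) + C3*sin(2^(3/4)*3^(1/4)*c/2) + C4*cos(2^(3/4)*3^(1/4)*c/2) - c^2


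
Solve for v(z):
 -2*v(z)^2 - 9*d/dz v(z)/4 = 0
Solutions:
 v(z) = 9/(C1 + 8*z)


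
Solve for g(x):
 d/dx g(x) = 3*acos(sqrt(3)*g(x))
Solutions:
 Integral(1/acos(sqrt(3)*_y), (_y, g(x))) = C1 + 3*x


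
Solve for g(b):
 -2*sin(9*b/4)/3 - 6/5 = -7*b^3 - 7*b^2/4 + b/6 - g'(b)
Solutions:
 g(b) = C1 - 7*b^4/4 - 7*b^3/12 + b^2/12 + 6*b/5 - 8*cos(9*b/4)/27


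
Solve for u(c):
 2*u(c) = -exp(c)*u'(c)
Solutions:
 u(c) = C1*exp(2*exp(-c))


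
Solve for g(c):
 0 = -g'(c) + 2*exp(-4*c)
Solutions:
 g(c) = C1 - exp(-4*c)/2


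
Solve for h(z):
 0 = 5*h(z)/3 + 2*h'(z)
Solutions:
 h(z) = C1*exp(-5*z/6)


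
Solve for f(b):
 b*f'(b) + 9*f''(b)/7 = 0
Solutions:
 f(b) = C1 + C2*erf(sqrt(14)*b/6)


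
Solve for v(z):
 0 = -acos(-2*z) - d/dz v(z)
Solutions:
 v(z) = C1 - z*acos(-2*z) - sqrt(1 - 4*z^2)/2


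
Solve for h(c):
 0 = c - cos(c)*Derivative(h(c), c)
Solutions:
 h(c) = C1 + Integral(c/cos(c), c)


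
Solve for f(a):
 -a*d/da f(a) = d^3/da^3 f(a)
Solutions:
 f(a) = C1 + Integral(C2*airyai(-a) + C3*airybi(-a), a)


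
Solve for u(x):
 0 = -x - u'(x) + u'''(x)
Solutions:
 u(x) = C1 + C2*exp(-x) + C3*exp(x) - x^2/2


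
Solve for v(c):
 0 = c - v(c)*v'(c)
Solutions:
 v(c) = -sqrt(C1 + c^2)
 v(c) = sqrt(C1 + c^2)


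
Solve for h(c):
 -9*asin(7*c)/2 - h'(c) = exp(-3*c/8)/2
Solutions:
 h(c) = C1 - 9*c*asin(7*c)/2 - 9*sqrt(1 - 49*c^2)/14 + 4*exp(-3*c/8)/3


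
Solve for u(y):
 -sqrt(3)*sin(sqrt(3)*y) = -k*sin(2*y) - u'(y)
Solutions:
 u(y) = C1 + k*cos(2*y)/2 - cos(sqrt(3)*y)


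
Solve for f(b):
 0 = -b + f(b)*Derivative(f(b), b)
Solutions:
 f(b) = -sqrt(C1 + b^2)
 f(b) = sqrt(C1 + b^2)


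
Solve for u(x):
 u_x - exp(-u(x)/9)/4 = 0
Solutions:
 u(x) = 9*log(C1 + x/36)


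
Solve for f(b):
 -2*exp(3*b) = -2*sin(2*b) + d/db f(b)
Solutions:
 f(b) = C1 - 2*exp(3*b)/3 - cos(2*b)


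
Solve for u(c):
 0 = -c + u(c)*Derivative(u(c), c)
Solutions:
 u(c) = -sqrt(C1 + c^2)
 u(c) = sqrt(C1 + c^2)


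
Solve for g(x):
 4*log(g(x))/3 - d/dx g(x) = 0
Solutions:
 li(g(x)) = C1 + 4*x/3


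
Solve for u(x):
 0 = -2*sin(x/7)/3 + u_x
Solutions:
 u(x) = C1 - 14*cos(x/7)/3


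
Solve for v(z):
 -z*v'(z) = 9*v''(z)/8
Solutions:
 v(z) = C1 + C2*erf(2*z/3)


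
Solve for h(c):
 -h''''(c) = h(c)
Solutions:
 h(c) = (C1*sin(sqrt(2)*c/2) + C2*cos(sqrt(2)*c/2))*exp(-sqrt(2)*c/2) + (C3*sin(sqrt(2)*c/2) + C4*cos(sqrt(2)*c/2))*exp(sqrt(2)*c/2)


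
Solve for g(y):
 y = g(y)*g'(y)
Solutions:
 g(y) = -sqrt(C1 + y^2)
 g(y) = sqrt(C1 + y^2)


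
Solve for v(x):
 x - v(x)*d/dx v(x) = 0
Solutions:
 v(x) = -sqrt(C1 + x^2)
 v(x) = sqrt(C1 + x^2)


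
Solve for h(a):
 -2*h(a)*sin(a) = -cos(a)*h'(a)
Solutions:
 h(a) = C1/cos(a)^2


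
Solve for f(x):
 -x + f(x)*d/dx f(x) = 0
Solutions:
 f(x) = -sqrt(C1 + x^2)
 f(x) = sqrt(C1 + x^2)


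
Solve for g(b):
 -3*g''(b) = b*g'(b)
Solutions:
 g(b) = C1 + C2*erf(sqrt(6)*b/6)


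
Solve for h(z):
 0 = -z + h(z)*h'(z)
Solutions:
 h(z) = -sqrt(C1 + z^2)
 h(z) = sqrt(C1 + z^2)


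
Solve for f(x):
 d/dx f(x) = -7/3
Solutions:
 f(x) = C1 - 7*x/3


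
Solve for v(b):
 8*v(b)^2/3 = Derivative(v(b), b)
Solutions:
 v(b) = -3/(C1 + 8*b)


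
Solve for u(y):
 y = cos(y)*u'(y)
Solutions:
 u(y) = C1 + Integral(y/cos(y), y)


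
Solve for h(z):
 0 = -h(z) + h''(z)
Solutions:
 h(z) = C1*exp(-z) + C2*exp(z)


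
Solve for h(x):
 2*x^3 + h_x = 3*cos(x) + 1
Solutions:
 h(x) = C1 - x^4/2 + x + 3*sin(x)


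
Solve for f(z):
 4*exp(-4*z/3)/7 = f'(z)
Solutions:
 f(z) = C1 - 3*exp(-4*z/3)/7


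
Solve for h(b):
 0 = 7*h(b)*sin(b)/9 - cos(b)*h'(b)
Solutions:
 h(b) = C1/cos(b)^(7/9)


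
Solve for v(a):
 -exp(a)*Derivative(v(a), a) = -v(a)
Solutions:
 v(a) = C1*exp(-exp(-a))


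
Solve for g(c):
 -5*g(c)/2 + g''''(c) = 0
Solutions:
 g(c) = C1*exp(-2^(3/4)*5^(1/4)*c/2) + C2*exp(2^(3/4)*5^(1/4)*c/2) + C3*sin(2^(3/4)*5^(1/4)*c/2) + C4*cos(2^(3/4)*5^(1/4)*c/2)


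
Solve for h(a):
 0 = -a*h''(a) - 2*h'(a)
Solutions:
 h(a) = C1 + C2/a


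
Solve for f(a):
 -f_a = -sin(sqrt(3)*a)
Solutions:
 f(a) = C1 - sqrt(3)*cos(sqrt(3)*a)/3


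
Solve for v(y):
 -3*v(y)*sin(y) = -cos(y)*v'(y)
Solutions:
 v(y) = C1/cos(y)^3


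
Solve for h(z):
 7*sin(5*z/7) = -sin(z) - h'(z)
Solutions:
 h(z) = C1 + 49*cos(5*z/7)/5 + cos(z)


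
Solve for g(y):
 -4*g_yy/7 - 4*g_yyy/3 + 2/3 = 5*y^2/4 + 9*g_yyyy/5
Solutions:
 g(y) = C1 + C2*y - 35*y^4/192 + 245*y^3/144 - 2555*y^2/576 + (C3*sin(2*sqrt(1610)*y/189) + C4*cos(2*sqrt(1610)*y/189))*exp(-10*y/27)


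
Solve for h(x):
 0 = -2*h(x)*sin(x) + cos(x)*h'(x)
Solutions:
 h(x) = C1/cos(x)^2


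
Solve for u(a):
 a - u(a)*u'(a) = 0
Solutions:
 u(a) = -sqrt(C1 + a^2)
 u(a) = sqrt(C1 + a^2)


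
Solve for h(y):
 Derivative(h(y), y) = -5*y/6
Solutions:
 h(y) = C1 - 5*y^2/12


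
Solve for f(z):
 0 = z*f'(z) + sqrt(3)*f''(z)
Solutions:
 f(z) = C1 + C2*erf(sqrt(2)*3^(3/4)*z/6)


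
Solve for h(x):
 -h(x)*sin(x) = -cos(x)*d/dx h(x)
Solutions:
 h(x) = C1/cos(x)


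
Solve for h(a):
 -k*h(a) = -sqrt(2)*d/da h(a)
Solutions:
 h(a) = C1*exp(sqrt(2)*a*k/2)


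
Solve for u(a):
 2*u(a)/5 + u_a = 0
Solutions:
 u(a) = C1*exp(-2*a/5)


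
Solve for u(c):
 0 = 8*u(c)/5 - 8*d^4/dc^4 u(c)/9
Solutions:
 u(c) = C1*exp(-sqrt(3)*5^(3/4)*c/5) + C2*exp(sqrt(3)*5^(3/4)*c/5) + C3*sin(sqrt(3)*5^(3/4)*c/5) + C4*cos(sqrt(3)*5^(3/4)*c/5)


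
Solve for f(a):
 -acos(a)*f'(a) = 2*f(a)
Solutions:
 f(a) = C1*exp(-2*Integral(1/acos(a), a))


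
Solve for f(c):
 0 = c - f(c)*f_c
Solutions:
 f(c) = -sqrt(C1 + c^2)
 f(c) = sqrt(C1 + c^2)


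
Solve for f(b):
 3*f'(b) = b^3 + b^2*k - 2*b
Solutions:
 f(b) = C1 + b^4/12 + b^3*k/9 - b^2/3


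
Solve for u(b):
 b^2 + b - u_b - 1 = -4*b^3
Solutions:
 u(b) = C1 + b^4 + b^3/3 + b^2/2 - b


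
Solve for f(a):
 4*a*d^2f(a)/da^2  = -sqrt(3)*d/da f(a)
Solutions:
 f(a) = C1 + C2*a^(1 - sqrt(3)/4)


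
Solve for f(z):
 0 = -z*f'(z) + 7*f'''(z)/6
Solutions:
 f(z) = C1 + Integral(C2*airyai(6^(1/3)*7^(2/3)*z/7) + C3*airybi(6^(1/3)*7^(2/3)*z/7), z)


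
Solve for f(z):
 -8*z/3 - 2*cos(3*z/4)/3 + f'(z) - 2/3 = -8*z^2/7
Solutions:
 f(z) = C1 - 8*z^3/21 + 4*z^2/3 + 2*z/3 + 8*sin(3*z/4)/9


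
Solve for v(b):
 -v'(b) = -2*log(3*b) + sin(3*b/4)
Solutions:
 v(b) = C1 + 2*b*log(b) - 2*b + 2*b*log(3) + 4*cos(3*b/4)/3


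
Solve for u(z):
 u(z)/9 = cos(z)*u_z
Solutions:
 u(z) = C1*(sin(z) + 1)^(1/18)/(sin(z) - 1)^(1/18)


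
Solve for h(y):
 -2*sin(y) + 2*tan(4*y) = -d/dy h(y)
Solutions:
 h(y) = C1 + log(cos(4*y))/2 - 2*cos(y)


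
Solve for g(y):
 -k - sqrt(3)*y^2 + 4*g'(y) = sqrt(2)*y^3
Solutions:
 g(y) = C1 + k*y/4 + sqrt(2)*y^4/16 + sqrt(3)*y^3/12


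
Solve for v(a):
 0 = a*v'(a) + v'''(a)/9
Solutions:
 v(a) = C1 + Integral(C2*airyai(-3^(2/3)*a) + C3*airybi(-3^(2/3)*a), a)


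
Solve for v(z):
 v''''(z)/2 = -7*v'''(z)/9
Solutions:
 v(z) = C1 + C2*z + C3*z^2 + C4*exp(-14*z/9)


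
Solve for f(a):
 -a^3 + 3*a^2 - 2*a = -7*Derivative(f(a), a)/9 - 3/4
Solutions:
 f(a) = C1 + 9*a^4/28 - 9*a^3/7 + 9*a^2/7 - 27*a/28


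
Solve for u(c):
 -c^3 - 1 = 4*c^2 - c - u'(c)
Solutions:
 u(c) = C1 + c^4/4 + 4*c^3/3 - c^2/2 + c


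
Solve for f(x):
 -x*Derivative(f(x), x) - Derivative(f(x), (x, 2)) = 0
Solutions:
 f(x) = C1 + C2*erf(sqrt(2)*x/2)


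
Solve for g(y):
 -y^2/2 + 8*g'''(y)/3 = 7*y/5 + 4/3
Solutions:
 g(y) = C1 + C2*y + C3*y^2 + y^5/320 + 7*y^4/320 + y^3/12


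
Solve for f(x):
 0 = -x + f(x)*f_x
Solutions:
 f(x) = -sqrt(C1 + x^2)
 f(x) = sqrt(C1 + x^2)


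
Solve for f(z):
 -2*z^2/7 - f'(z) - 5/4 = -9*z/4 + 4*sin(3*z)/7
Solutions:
 f(z) = C1 - 2*z^3/21 + 9*z^2/8 - 5*z/4 + 4*cos(3*z)/21


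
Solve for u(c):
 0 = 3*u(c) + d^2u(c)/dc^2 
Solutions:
 u(c) = C1*sin(sqrt(3)*c) + C2*cos(sqrt(3)*c)


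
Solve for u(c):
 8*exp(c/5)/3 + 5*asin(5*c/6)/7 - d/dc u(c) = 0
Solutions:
 u(c) = C1 + 5*c*asin(5*c/6)/7 + sqrt(36 - 25*c^2)/7 + 40*exp(c/5)/3


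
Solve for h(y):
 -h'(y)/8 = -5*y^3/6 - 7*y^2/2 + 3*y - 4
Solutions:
 h(y) = C1 + 5*y^4/3 + 28*y^3/3 - 12*y^2 + 32*y


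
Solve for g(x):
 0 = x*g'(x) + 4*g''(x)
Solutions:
 g(x) = C1 + C2*erf(sqrt(2)*x/4)


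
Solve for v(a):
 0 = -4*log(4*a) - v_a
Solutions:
 v(a) = C1 - 4*a*log(a) - a*log(256) + 4*a


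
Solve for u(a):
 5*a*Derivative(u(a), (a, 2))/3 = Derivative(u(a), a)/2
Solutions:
 u(a) = C1 + C2*a^(13/10)


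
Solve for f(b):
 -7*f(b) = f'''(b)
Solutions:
 f(b) = C3*exp(-7^(1/3)*b) + (C1*sin(sqrt(3)*7^(1/3)*b/2) + C2*cos(sqrt(3)*7^(1/3)*b/2))*exp(7^(1/3)*b/2)


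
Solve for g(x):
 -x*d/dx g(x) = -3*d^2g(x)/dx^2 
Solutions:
 g(x) = C1 + C2*erfi(sqrt(6)*x/6)


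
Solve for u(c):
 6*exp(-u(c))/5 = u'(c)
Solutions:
 u(c) = log(C1 + 6*c/5)


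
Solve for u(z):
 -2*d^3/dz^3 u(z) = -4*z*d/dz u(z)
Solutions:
 u(z) = C1 + Integral(C2*airyai(2^(1/3)*z) + C3*airybi(2^(1/3)*z), z)


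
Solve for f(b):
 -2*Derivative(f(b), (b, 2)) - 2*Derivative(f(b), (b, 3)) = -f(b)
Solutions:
 f(b) = C1*exp(-b*(2*2^(2/3)/(3*sqrt(57) + 23)^(1/3) + 4 + 2^(1/3)*(3*sqrt(57) + 23)^(1/3))/12)*sin(2^(1/3)*sqrt(3)*b*(-(3*sqrt(57) + 23)^(1/3) + 2*2^(1/3)/(3*sqrt(57) + 23)^(1/3))/12) + C2*exp(-b*(2*2^(2/3)/(3*sqrt(57) + 23)^(1/3) + 4 + 2^(1/3)*(3*sqrt(57) + 23)^(1/3))/12)*cos(2^(1/3)*sqrt(3)*b*(-(3*sqrt(57) + 23)^(1/3) + 2*2^(1/3)/(3*sqrt(57) + 23)^(1/3))/12) + C3*exp(b*(-2 + 2*2^(2/3)/(3*sqrt(57) + 23)^(1/3) + 2^(1/3)*(3*sqrt(57) + 23)^(1/3))/6)


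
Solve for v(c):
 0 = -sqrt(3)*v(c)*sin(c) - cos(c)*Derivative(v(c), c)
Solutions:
 v(c) = C1*cos(c)^(sqrt(3))


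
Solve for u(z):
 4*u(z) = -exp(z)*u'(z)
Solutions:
 u(z) = C1*exp(4*exp(-z))


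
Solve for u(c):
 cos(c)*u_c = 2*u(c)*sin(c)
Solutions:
 u(c) = C1/cos(c)^2


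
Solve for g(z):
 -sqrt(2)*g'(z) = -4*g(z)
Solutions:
 g(z) = C1*exp(2*sqrt(2)*z)


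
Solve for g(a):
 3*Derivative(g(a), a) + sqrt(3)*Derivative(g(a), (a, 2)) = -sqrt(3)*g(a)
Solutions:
 g(a) = (C1*sin(a/2) + C2*cos(a/2))*exp(-sqrt(3)*a/2)


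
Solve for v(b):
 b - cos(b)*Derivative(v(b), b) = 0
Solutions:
 v(b) = C1 + Integral(b/cos(b), b)


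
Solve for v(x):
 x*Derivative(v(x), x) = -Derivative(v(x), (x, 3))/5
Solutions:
 v(x) = C1 + Integral(C2*airyai(-5^(1/3)*x) + C3*airybi(-5^(1/3)*x), x)


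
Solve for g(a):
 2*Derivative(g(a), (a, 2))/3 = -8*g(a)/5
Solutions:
 g(a) = C1*sin(2*sqrt(15)*a/5) + C2*cos(2*sqrt(15)*a/5)


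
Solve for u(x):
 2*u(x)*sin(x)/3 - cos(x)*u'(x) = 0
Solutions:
 u(x) = C1/cos(x)^(2/3)


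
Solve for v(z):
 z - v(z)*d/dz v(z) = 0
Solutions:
 v(z) = -sqrt(C1 + z^2)
 v(z) = sqrt(C1 + z^2)


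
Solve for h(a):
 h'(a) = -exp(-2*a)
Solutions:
 h(a) = C1 + exp(-2*a)/2


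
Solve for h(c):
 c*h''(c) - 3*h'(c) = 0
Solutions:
 h(c) = C1 + C2*c^4


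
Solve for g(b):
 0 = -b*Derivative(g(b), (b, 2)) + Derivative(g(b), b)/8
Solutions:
 g(b) = C1 + C2*b^(9/8)


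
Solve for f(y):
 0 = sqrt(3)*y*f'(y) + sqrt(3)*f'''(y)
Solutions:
 f(y) = C1 + Integral(C2*airyai(-y) + C3*airybi(-y), y)


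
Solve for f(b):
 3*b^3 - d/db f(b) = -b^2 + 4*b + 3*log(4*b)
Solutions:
 f(b) = C1 + 3*b^4/4 + b^3/3 - 2*b^2 - 3*b*log(b) - b*log(64) + 3*b


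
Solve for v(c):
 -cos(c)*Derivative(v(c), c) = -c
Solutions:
 v(c) = C1 + Integral(c/cos(c), c)


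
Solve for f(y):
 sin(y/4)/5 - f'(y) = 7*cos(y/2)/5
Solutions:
 f(y) = C1 - 14*sin(y/2)/5 - 4*cos(y/4)/5


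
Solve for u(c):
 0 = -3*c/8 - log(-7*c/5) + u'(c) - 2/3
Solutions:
 u(c) = C1 + 3*c^2/16 + c*log(-c) + c*(-log(5) - 1/3 + log(7))


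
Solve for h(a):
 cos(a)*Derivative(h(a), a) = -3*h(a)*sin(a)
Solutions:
 h(a) = C1*cos(a)^3


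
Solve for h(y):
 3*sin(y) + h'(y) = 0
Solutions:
 h(y) = C1 + 3*cos(y)


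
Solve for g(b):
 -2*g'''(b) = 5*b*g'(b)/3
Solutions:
 g(b) = C1 + Integral(C2*airyai(-5^(1/3)*6^(2/3)*b/6) + C3*airybi(-5^(1/3)*6^(2/3)*b/6), b)


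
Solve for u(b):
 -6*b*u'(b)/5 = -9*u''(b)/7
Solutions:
 u(b) = C1 + C2*erfi(sqrt(105)*b/15)


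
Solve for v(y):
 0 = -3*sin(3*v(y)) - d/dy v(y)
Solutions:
 v(y) = -acos((-C1 - exp(18*y))/(C1 - exp(18*y)))/3 + 2*pi/3
 v(y) = acos((-C1 - exp(18*y))/(C1 - exp(18*y)))/3


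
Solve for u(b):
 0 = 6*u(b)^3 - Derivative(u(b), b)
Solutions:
 u(b) = -sqrt(2)*sqrt(-1/(C1 + 6*b))/2
 u(b) = sqrt(2)*sqrt(-1/(C1 + 6*b))/2


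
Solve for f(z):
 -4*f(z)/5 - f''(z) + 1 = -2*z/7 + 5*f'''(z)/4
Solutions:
 f(z) = C1*exp(z*(-4 + 4/(3*sqrt(2265) + 143)^(1/3) + (3*sqrt(2265) + 143)^(1/3))/15)*sin(sqrt(3)*z*(-(3*sqrt(2265) + 143)^(1/3) + 4/(3*sqrt(2265) + 143)^(1/3))/15) + C2*exp(z*(-4 + 4/(3*sqrt(2265) + 143)^(1/3) + (3*sqrt(2265) + 143)^(1/3))/15)*cos(sqrt(3)*z*(-(3*sqrt(2265) + 143)^(1/3) + 4/(3*sqrt(2265) + 143)^(1/3))/15) + C3*exp(-2*z*(4/(3*sqrt(2265) + 143)^(1/3) + 2 + (3*sqrt(2265) + 143)^(1/3))/15) + 5*z/14 + 5/4


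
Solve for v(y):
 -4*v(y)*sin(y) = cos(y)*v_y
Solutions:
 v(y) = C1*cos(y)^4


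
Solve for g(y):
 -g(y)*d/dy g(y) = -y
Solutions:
 g(y) = -sqrt(C1 + y^2)
 g(y) = sqrt(C1 + y^2)


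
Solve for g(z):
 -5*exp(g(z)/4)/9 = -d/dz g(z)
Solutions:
 g(z) = 4*log(-1/(C1 + 5*z)) + 8*log(6)


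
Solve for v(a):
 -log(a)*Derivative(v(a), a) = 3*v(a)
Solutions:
 v(a) = C1*exp(-3*li(a))


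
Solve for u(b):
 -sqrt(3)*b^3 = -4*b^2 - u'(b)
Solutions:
 u(b) = C1 + sqrt(3)*b^4/4 - 4*b^3/3


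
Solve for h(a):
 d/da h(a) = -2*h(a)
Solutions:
 h(a) = C1*exp(-2*a)


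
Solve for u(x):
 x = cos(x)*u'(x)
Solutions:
 u(x) = C1 + Integral(x/cos(x), x)


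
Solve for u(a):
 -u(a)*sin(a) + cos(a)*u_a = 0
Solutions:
 u(a) = C1/cos(a)


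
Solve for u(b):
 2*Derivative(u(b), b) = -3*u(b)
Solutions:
 u(b) = C1*exp(-3*b/2)


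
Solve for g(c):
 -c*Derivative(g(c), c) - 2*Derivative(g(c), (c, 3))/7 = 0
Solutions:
 g(c) = C1 + Integral(C2*airyai(-2^(2/3)*7^(1/3)*c/2) + C3*airybi(-2^(2/3)*7^(1/3)*c/2), c)


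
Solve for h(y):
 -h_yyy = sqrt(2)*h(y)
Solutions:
 h(y) = C3*exp(-2^(1/6)*y) + (C1*sin(2^(1/6)*sqrt(3)*y/2) + C2*cos(2^(1/6)*sqrt(3)*y/2))*exp(2^(1/6)*y/2)


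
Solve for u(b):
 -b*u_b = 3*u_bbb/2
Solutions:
 u(b) = C1 + Integral(C2*airyai(-2^(1/3)*3^(2/3)*b/3) + C3*airybi(-2^(1/3)*3^(2/3)*b/3), b)


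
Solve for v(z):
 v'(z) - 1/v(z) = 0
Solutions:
 v(z) = -sqrt(C1 + 2*z)
 v(z) = sqrt(C1 + 2*z)


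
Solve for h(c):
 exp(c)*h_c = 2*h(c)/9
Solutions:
 h(c) = C1*exp(-2*exp(-c)/9)


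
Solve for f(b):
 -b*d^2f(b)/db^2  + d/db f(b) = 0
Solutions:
 f(b) = C1 + C2*b^2


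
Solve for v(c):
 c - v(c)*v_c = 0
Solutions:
 v(c) = -sqrt(C1 + c^2)
 v(c) = sqrt(C1 + c^2)


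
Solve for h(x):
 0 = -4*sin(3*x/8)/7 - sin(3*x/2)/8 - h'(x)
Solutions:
 h(x) = C1 + 32*cos(3*x/8)/21 + cos(3*x/2)/12


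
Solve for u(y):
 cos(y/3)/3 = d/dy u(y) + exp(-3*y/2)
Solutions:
 u(y) = C1 + sin(y/3) + 2*exp(-3*y/2)/3


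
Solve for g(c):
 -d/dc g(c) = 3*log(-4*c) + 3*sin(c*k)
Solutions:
 g(c) = C1 - 3*c*log(-c) - 6*c*log(2) + 3*c - 3*Piecewise((-cos(c*k)/k, Ne(k, 0)), (0, True))


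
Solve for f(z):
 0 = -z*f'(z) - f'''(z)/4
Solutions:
 f(z) = C1 + Integral(C2*airyai(-2^(2/3)*z) + C3*airybi(-2^(2/3)*z), z)


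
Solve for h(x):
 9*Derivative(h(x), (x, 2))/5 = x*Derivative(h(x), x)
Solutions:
 h(x) = C1 + C2*erfi(sqrt(10)*x/6)


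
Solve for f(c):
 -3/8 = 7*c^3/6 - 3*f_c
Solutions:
 f(c) = C1 + 7*c^4/72 + c/8


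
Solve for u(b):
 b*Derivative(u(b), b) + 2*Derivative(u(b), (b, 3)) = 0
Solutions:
 u(b) = C1 + Integral(C2*airyai(-2^(2/3)*b/2) + C3*airybi(-2^(2/3)*b/2), b)


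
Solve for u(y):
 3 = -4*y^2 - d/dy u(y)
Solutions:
 u(y) = C1 - 4*y^3/3 - 3*y


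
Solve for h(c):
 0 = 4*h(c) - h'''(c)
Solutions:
 h(c) = C3*exp(2^(2/3)*c) + (C1*sin(2^(2/3)*sqrt(3)*c/2) + C2*cos(2^(2/3)*sqrt(3)*c/2))*exp(-2^(2/3)*c/2)


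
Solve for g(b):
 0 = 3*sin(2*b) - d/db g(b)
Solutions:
 g(b) = C1 - 3*cos(2*b)/2


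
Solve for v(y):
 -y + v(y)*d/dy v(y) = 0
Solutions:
 v(y) = -sqrt(C1 + y^2)
 v(y) = sqrt(C1 + y^2)


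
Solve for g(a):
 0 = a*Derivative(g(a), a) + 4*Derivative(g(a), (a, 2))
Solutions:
 g(a) = C1 + C2*erf(sqrt(2)*a/4)


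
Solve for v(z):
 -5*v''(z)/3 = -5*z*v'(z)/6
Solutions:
 v(z) = C1 + C2*erfi(z/2)


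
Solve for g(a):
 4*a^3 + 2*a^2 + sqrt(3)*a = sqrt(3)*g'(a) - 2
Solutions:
 g(a) = C1 + sqrt(3)*a^4/3 + 2*sqrt(3)*a^3/9 + a^2/2 + 2*sqrt(3)*a/3


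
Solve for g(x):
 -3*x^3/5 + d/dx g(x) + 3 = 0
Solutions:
 g(x) = C1 + 3*x^4/20 - 3*x


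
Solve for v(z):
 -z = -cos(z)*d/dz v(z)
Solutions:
 v(z) = C1 + Integral(z/cos(z), z)


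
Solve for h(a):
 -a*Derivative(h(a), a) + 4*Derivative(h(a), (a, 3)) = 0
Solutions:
 h(a) = C1 + Integral(C2*airyai(2^(1/3)*a/2) + C3*airybi(2^(1/3)*a/2), a)


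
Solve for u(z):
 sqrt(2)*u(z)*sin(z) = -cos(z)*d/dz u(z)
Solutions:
 u(z) = C1*cos(z)^(sqrt(2))


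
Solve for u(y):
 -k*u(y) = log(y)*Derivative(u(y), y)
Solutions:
 u(y) = C1*exp(-k*li(y))


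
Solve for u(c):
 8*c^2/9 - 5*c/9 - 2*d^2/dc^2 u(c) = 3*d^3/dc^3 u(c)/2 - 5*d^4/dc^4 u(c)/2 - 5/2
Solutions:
 u(c) = C1 + C2*c + C3*exp(c*(3 - sqrt(89))/10) + C4*exp(c*(3 + sqrt(89))/10) + c^4/27 - 17*c^3/108 + 221*c^2/144


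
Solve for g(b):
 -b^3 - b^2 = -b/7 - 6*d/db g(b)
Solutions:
 g(b) = C1 + b^4/24 + b^3/18 - b^2/84


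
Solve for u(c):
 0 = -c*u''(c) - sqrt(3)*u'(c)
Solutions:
 u(c) = C1 + C2*c^(1 - sqrt(3))


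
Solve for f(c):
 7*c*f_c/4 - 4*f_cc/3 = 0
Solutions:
 f(c) = C1 + C2*erfi(sqrt(42)*c/8)


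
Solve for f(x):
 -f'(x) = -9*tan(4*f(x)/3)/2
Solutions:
 f(x) = -3*asin(C1*exp(6*x))/4 + 3*pi/4
 f(x) = 3*asin(C1*exp(6*x))/4


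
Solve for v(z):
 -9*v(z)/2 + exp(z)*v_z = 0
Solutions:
 v(z) = C1*exp(-9*exp(-z)/2)


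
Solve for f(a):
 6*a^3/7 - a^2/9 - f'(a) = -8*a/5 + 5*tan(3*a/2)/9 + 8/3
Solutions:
 f(a) = C1 + 3*a^4/14 - a^3/27 + 4*a^2/5 - 8*a/3 + 10*log(cos(3*a/2))/27


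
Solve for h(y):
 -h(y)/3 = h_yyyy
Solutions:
 h(y) = (C1*sin(sqrt(2)*3^(3/4)*y/6) + C2*cos(sqrt(2)*3^(3/4)*y/6))*exp(-sqrt(2)*3^(3/4)*y/6) + (C3*sin(sqrt(2)*3^(3/4)*y/6) + C4*cos(sqrt(2)*3^(3/4)*y/6))*exp(sqrt(2)*3^(3/4)*y/6)


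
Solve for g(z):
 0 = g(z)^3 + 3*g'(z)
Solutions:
 g(z) = -sqrt(6)*sqrt(-1/(C1 - z))/2
 g(z) = sqrt(6)*sqrt(-1/(C1 - z))/2


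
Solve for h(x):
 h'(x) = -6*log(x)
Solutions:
 h(x) = C1 - 6*x*log(x) + 6*x


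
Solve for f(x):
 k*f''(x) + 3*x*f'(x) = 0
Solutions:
 f(x) = C1 + C2*sqrt(k)*erf(sqrt(6)*x*sqrt(1/k)/2)


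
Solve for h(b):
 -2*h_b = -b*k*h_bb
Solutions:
 h(b) = C1 + b^(((re(k) + 2)*re(k) + im(k)^2)/(re(k)^2 + im(k)^2))*(C2*sin(2*log(b)*Abs(im(k))/(re(k)^2 + im(k)^2)) + C3*cos(2*log(b)*im(k)/(re(k)^2 + im(k)^2)))


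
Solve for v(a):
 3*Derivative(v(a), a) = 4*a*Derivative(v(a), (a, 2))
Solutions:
 v(a) = C1 + C2*a^(7/4)


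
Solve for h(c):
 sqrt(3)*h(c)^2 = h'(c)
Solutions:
 h(c) = -1/(C1 + sqrt(3)*c)


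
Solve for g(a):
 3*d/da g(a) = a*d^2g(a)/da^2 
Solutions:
 g(a) = C1 + C2*a^4


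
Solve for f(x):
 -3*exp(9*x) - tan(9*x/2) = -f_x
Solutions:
 f(x) = C1 + exp(9*x)/3 - 2*log(cos(9*x/2))/9


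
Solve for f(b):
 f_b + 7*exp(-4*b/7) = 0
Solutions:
 f(b) = C1 + 49*exp(-4*b/7)/4


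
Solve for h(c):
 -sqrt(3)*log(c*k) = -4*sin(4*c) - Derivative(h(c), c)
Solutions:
 h(c) = C1 + sqrt(3)*c*(log(c*k) - 1) + cos(4*c)


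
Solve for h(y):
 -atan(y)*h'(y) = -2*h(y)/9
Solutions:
 h(y) = C1*exp(2*Integral(1/atan(y), y)/9)


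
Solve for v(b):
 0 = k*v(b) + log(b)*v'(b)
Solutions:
 v(b) = C1*exp(-k*li(b))


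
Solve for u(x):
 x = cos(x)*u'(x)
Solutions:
 u(x) = C1 + Integral(x/cos(x), x)


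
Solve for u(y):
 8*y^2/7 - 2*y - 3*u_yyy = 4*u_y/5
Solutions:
 u(y) = C1 + C2*sin(2*sqrt(15)*y/15) + C3*cos(2*sqrt(15)*y/15) + 10*y^3/21 - 5*y^2/4 - 75*y/7


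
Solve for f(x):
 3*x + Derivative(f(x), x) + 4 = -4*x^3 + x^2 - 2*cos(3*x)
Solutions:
 f(x) = C1 - x^4 + x^3/3 - 3*x^2/2 - 4*x - 2*sin(3*x)/3


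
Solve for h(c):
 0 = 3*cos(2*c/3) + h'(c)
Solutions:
 h(c) = C1 - 9*sin(2*c/3)/2


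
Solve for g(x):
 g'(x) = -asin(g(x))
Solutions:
 Integral(1/asin(_y), (_y, g(x))) = C1 - x


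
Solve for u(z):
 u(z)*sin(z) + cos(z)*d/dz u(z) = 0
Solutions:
 u(z) = C1*cos(z)


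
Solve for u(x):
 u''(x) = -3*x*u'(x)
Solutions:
 u(x) = C1 + C2*erf(sqrt(6)*x/2)


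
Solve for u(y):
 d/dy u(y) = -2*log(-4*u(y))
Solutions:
 Integral(1/(log(-_y) + 2*log(2)), (_y, u(y)))/2 = C1 - y


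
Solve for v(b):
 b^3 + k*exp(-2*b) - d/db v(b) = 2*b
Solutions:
 v(b) = C1 + b^4/4 - b^2 - k*exp(-2*b)/2


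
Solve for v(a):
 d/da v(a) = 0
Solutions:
 v(a) = C1


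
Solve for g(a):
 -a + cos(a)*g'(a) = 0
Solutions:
 g(a) = C1 + Integral(a/cos(a), a)


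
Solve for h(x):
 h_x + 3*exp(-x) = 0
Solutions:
 h(x) = C1 + 3*exp(-x)


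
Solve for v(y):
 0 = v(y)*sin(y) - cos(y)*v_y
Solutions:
 v(y) = C1/cos(y)


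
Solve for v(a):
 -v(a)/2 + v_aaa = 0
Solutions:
 v(a) = C3*exp(2^(2/3)*a/2) + (C1*sin(2^(2/3)*sqrt(3)*a/4) + C2*cos(2^(2/3)*sqrt(3)*a/4))*exp(-2^(2/3)*a/4)


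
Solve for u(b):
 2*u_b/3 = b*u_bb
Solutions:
 u(b) = C1 + C2*b^(5/3)


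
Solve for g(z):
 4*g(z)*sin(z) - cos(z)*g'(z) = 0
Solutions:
 g(z) = C1/cos(z)^4


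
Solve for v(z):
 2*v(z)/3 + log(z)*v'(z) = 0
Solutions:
 v(z) = C1*exp(-2*li(z)/3)


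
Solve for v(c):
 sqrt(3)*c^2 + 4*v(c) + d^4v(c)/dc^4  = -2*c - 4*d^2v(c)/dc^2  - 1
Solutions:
 v(c) = -sqrt(3)*c^2/4 - c/2 + (C1 + C2*c)*sin(sqrt(2)*c) + (C3 + C4*c)*cos(sqrt(2)*c) - 1/4 + sqrt(3)/2


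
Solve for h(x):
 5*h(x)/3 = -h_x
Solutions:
 h(x) = C1*exp(-5*x/3)


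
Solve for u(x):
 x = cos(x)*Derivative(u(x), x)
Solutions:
 u(x) = C1 + Integral(x/cos(x), x)


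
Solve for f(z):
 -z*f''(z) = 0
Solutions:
 f(z) = C1 + C2*z


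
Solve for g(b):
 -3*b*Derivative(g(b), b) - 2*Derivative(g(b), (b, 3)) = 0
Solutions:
 g(b) = C1 + Integral(C2*airyai(-2^(2/3)*3^(1/3)*b/2) + C3*airybi(-2^(2/3)*3^(1/3)*b/2), b)


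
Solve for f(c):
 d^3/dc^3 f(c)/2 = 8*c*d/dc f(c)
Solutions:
 f(c) = C1 + Integral(C2*airyai(2*2^(1/3)*c) + C3*airybi(2*2^(1/3)*c), c)


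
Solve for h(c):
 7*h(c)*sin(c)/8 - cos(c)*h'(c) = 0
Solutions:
 h(c) = C1/cos(c)^(7/8)


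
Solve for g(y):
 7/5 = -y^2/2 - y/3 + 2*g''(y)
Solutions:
 g(y) = C1 + C2*y + y^4/48 + y^3/36 + 7*y^2/20


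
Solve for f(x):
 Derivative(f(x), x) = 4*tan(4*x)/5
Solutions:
 f(x) = C1 - log(cos(4*x))/5


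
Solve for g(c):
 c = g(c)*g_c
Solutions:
 g(c) = -sqrt(C1 + c^2)
 g(c) = sqrt(C1 + c^2)


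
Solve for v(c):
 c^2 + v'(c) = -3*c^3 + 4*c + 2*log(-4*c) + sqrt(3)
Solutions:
 v(c) = C1 - 3*c^4/4 - c^3/3 + 2*c^2 + 2*c*log(-c) + c*(-2 + sqrt(3) + 4*log(2))


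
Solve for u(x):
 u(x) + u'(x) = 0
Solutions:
 u(x) = C1*exp(-x)


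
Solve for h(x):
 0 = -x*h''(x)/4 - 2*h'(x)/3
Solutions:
 h(x) = C1 + C2/x^(5/3)


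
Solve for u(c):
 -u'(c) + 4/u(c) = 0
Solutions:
 u(c) = -sqrt(C1 + 8*c)
 u(c) = sqrt(C1 + 8*c)


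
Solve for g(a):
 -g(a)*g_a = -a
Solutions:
 g(a) = -sqrt(C1 + a^2)
 g(a) = sqrt(C1 + a^2)


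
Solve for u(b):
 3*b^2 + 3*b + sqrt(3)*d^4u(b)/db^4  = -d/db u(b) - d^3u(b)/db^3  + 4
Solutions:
 u(b) = C1 + C2*exp(b*(-4*sqrt(3) + 2*18^(1/3)/(9*sqrt(255) + 83*sqrt(3))^(1/3) + 12^(1/3)*(9*sqrt(255) + 83*sqrt(3))^(1/3))/36)*sin(2^(1/3)*3^(1/6)*b*(-2^(1/3)*3^(2/3)*(9*sqrt(255) + 83*sqrt(3))^(1/3) + 6/(9*sqrt(255) + 83*sqrt(3))^(1/3))/36) + C3*exp(b*(-4*sqrt(3) + 2*18^(1/3)/(9*sqrt(255) + 83*sqrt(3))^(1/3) + 12^(1/3)*(9*sqrt(255) + 83*sqrt(3))^(1/3))/36)*cos(2^(1/3)*3^(1/6)*b*(-2^(1/3)*3^(2/3)*(9*sqrt(255) + 83*sqrt(3))^(1/3) + 6/(9*sqrt(255) + 83*sqrt(3))^(1/3))/36) + C4*exp(-b*(2*18^(1/3)/(9*sqrt(255) + 83*sqrt(3))^(1/3) + 2*sqrt(3) + 12^(1/3)*(9*sqrt(255) + 83*sqrt(3))^(1/3))/18) - b^3 - 3*b^2/2 + 10*b


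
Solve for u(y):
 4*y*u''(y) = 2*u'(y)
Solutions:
 u(y) = C1 + C2*y^(3/2)


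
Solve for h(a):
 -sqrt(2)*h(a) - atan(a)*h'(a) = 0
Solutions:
 h(a) = C1*exp(-sqrt(2)*Integral(1/atan(a), a))


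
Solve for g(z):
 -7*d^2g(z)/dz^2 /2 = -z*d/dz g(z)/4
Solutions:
 g(z) = C1 + C2*erfi(sqrt(7)*z/14)


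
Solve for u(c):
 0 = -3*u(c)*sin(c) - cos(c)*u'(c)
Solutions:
 u(c) = C1*cos(c)^3


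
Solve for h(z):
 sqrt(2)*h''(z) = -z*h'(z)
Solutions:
 h(z) = C1 + C2*erf(2^(1/4)*z/2)


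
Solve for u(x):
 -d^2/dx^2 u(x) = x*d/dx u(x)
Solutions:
 u(x) = C1 + C2*erf(sqrt(2)*x/2)


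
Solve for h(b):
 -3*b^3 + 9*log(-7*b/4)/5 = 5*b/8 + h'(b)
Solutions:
 h(b) = C1 - 3*b^4/4 - 5*b^2/16 + 9*b*log(-b)/5 + 9*b*(-2*log(2) - 1 + log(7))/5


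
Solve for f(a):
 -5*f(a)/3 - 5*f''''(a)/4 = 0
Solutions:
 f(a) = (C1*sin(3^(3/4)*a/3) + C2*cos(3^(3/4)*a/3))*exp(-3^(3/4)*a/3) + (C3*sin(3^(3/4)*a/3) + C4*cos(3^(3/4)*a/3))*exp(3^(3/4)*a/3)


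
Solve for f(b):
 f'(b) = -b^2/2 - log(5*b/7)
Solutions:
 f(b) = C1 - b^3/6 - b*log(b) + b*log(7/5) + b


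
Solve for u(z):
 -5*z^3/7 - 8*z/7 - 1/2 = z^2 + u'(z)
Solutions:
 u(z) = C1 - 5*z^4/28 - z^3/3 - 4*z^2/7 - z/2


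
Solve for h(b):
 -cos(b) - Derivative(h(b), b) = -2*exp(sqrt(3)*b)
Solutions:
 h(b) = C1 + 2*sqrt(3)*exp(sqrt(3)*b)/3 - sin(b)


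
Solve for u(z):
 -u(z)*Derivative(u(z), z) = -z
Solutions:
 u(z) = -sqrt(C1 + z^2)
 u(z) = sqrt(C1 + z^2)


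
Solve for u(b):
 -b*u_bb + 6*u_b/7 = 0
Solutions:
 u(b) = C1 + C2*b^(13/7)


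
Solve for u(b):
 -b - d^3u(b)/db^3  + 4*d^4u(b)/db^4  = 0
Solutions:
 u(b) = C1 + C2*b + C3*b^2 + C4*exp(b/4) - b^4/24 - 2*b^3/3


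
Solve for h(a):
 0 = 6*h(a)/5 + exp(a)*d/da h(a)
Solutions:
 h(a) = C1*exp(6*exp(-a)/5)


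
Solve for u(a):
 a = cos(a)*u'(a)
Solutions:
 u(a) = C1 + Integral(a/cos(a), a)


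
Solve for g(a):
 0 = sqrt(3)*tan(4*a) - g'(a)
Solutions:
 g(a) = C1 - sqrt(3)*log(cos(4*a))/4


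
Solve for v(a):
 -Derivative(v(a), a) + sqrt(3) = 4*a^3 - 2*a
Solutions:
 v(a) = C1 - a^4 + a^2 + sqrt(3)*a


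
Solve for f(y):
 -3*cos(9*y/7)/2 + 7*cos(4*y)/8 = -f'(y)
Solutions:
 f(y) = C1 + 7*sin(9*y/7)/6 - 7*sin(4*y)/32


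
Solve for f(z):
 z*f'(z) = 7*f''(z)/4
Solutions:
 f(z) = C1 + C2*erfi(sqrt(14)*z/7)


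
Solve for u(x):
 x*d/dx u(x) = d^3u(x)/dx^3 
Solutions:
 u(x) = C1 + Integral(C2*airyai(x) + C3*airybi(x), x)


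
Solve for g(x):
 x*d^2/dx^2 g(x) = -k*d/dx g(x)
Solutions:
 g(x) = C1 + x^(1 - re(k))*(C2*sin(log(x)*Abs(im(k))) + C3*cos(log(x)*im(k)))


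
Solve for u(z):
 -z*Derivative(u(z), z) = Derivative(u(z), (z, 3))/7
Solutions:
 u(z) = C1 + Integral(C2*airyai(-7^(1/3)*z) + C3*airybi(-7^(1/3)*z), z)


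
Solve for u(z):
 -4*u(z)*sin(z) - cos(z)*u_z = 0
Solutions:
 u(z) = C1*cos(z)^4


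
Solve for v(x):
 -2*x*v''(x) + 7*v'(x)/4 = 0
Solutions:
 v(x) = C1 + C2*x^(15/8)


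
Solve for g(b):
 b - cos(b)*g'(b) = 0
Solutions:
 g(b) = C1 + Integral(b/cos(b), b)


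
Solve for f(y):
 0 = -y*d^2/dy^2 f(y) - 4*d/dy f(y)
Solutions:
 f(y) = C1 + C2/y^3


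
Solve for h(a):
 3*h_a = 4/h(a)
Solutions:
 h(a) = -sqrt(C1 + 24*a)/3
 h(a) = sqrt(C1 + 24*a)/3


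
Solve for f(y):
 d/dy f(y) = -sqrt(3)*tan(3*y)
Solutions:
 f(y) = C1 + sqrt(3)*log(cos(3*y))/3


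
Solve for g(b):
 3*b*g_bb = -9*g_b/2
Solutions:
 g(b) = C1 + C2/sqrt(b)


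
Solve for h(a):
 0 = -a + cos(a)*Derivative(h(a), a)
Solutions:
 h(a) = C1 + Integral(a/cos(a), a)


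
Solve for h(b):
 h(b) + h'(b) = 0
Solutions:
 h(b) = C1*exp(-b)


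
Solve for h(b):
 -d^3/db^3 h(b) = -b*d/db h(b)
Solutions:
 h(b) = C1 + Integral(C2*airyai(b) + C3*airybi(b), b)


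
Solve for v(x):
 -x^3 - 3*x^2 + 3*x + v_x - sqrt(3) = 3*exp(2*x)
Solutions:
 v(x) = C1 + x^4/4 + x^3 - 3*x^2/2 + sqrt(3)*x + 3*exp(2*x)/2


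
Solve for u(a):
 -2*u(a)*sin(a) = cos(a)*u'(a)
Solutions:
 u(a) = C1*cos(a)^2


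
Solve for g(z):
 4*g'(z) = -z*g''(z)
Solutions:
 g(z) = C1 + C2/z^3


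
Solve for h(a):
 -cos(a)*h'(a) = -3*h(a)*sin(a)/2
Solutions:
 h(a) = C1/cos(a)^(3/2)


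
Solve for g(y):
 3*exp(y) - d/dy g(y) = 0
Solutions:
 g(y) = C1 + 3*exp(y)


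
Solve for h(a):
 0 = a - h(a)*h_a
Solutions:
 h(a) = -sqrt(C1 + a^2)
 h(a) = sqrt(C1 + a^2)


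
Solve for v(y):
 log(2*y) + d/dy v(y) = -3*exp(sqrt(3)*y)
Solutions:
 v(y) = C1 - y*log(y) + y*(1 - log(2)) - sqrt(3)*exp(sqrt(3)*y)


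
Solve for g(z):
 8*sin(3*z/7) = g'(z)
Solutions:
 g(z) = C1 - 56*cos(3*z/7)/3


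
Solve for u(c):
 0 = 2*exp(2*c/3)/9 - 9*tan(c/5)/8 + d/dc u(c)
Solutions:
 u(c) = C1 - exp(2*c/3)/3 - 45*log(cos(c/5))/8


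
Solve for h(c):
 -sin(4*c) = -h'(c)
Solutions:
 h(c) = C1 - cos(4*c)/4


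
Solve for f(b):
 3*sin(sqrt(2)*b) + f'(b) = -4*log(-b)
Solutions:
 f(b) = C1 - 4*b*log(-b) + 4*b + 3*sqrt(2)*cos(sqrt(2)*b)/2


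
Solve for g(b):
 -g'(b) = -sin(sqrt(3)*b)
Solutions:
 g(b) = C1 - sqrt(3)*cos(sqrt(3)*b)/3


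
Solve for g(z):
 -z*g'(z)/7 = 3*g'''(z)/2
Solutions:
 g(z) = C1 + Integral(C2*airyai(-2^(1/3)*21^(2/3)*z/21) + C3*airybi(-2^(1/3)*21^(2/3)*z/21), z)


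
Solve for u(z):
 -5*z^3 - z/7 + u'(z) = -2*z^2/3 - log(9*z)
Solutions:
 u(z) = C1 + 5*z^4/4 - 2*z^3/9 + z^2/14 - z*log(z) - z*log(9) + z


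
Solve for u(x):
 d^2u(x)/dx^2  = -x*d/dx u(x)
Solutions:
 u(x) = C1 + C2*erf(sqrt(2)*x/2)
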